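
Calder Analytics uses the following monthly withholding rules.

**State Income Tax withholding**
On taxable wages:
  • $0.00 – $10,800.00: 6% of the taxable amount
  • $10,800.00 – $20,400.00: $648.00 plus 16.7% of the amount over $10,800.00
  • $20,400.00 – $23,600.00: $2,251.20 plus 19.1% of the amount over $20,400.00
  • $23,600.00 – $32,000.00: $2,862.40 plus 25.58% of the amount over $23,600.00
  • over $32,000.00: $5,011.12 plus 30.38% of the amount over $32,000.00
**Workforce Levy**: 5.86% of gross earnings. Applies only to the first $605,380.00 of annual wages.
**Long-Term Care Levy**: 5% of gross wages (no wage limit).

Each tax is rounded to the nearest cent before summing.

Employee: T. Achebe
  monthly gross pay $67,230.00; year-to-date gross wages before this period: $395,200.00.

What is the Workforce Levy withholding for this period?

$3,939.68

Workforce Levy: 5.86% × $67,230.00 = $3,939.68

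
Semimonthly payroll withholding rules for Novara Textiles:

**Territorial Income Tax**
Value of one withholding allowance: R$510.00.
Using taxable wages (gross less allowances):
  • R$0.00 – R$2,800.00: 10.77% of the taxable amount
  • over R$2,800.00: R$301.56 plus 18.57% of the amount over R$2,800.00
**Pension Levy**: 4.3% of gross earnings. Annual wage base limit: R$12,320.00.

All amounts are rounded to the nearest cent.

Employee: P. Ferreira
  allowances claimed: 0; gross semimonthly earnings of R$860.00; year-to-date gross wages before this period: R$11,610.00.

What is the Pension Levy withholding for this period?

Pension Levy: cap R$12,320.00 − YTD R$11,610.00 = R$710.00 subject; 4.3% × R$710.00 = R$30.53

R$30.53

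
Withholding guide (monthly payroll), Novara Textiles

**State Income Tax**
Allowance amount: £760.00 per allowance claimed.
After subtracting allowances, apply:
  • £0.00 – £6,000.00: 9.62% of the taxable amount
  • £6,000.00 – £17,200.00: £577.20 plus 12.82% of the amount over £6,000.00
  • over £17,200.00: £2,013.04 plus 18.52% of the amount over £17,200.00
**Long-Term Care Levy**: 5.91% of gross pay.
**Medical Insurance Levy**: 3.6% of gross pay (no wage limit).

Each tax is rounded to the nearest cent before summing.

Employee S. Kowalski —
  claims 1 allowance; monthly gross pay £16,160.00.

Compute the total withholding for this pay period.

State Income Tax: taxable = £16,160.00 − 1×£760.00 = £15,400.00
  £577.20 + 12.82% × (£15,400.00 − £6,000.00) = £577.20 + 12.82% × £9,400.00 = £1,782.28
Long-Term Care Levy: 5.91% × £16,160.00 = £955.06
Medical Insurance Levy: 3.6% × £16,160.00 = £581.76
Total: £1,782.28 + £955.06 + £581.76 = £3,319.10

£3,319.10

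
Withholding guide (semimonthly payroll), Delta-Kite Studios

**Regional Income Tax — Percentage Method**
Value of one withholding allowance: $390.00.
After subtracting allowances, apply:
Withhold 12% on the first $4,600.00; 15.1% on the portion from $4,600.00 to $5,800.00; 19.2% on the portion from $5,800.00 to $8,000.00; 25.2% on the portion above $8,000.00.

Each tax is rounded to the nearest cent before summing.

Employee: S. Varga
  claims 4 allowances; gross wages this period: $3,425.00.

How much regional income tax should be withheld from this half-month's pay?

Regional Income Tax: taxable = $3,425.00 − 4×$390.00 = $1,865.00
  12% × $1,865.00 = $223.80

$223.80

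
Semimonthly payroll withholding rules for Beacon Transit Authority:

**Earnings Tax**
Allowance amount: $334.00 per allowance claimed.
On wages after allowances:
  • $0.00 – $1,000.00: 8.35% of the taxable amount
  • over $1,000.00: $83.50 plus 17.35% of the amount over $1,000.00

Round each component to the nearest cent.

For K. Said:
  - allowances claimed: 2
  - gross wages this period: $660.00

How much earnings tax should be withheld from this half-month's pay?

Earnings Tax: taxable = $660.00 − 2×$334.00 = $-8.00
  Taxable ≤ 0 → $0.00

$0.00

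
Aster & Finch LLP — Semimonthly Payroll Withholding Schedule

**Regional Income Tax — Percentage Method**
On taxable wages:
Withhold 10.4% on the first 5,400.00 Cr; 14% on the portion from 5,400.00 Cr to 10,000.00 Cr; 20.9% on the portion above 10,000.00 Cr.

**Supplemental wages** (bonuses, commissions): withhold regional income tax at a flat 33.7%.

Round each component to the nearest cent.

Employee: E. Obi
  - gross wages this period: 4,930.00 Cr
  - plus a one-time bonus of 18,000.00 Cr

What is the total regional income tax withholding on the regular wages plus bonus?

6,578.72 Cr

Regional Income Tax: taxable = 4,930.00 Cr
  10.4% × 4,930.00 Cr = 512.72 Cr
Supplemental (33.7% flat on bonus): 33.7% × 18,000.00 Cr = 6,066.00 Cr
Total regional income tax: 512.72 Cr + 6,066.00 Cr = 6,578.72 Cr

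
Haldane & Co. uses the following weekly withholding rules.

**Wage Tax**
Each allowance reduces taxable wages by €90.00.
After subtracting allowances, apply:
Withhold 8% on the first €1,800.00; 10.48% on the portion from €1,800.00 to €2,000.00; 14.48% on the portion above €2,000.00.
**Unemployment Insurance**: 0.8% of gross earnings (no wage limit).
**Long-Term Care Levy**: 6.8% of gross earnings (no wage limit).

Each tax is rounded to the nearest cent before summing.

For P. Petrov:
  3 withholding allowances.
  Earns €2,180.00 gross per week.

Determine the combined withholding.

€321.21

Wage Tax: taxable = €2,180.00 − 3×€90.00 = €1,910.00
  €144.00 + 10.48% × (€1,910.00 − €1,800.00) = €144.00 + 10.48% × €110.00 = €155.53
Unemployment Insurance: 0.8% × €2,180.00 = €17.44
Long-Term Care Levy: 6.8% × €2,180.00 = €148.24
Total: €155.53 + €17.44 + €148.24 = €321.21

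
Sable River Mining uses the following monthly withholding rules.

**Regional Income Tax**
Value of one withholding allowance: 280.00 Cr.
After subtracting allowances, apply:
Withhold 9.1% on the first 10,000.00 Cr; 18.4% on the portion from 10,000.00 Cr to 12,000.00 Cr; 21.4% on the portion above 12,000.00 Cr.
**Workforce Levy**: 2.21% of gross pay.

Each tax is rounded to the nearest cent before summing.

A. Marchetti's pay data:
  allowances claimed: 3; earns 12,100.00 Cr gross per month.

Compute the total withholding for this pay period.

1,409.25 Cr

Regional Income Tax: taxable = 12,100.00 Cr − 3×280.00 Cr = 11,260.00 Cr
  910.00 Cr + 18.4% × (11,260.00 Cr − 10,000.00 Cr) = 910.00 Cr + 18.4% × 1,260.00 Cr = 1,141.84 Cr
Workforce Levy: 2.21% × 12,100.00 Cr = 267.41 Cr
Total: 1,141.84 Cr + 267.41 Cr = 1,409.25 Cr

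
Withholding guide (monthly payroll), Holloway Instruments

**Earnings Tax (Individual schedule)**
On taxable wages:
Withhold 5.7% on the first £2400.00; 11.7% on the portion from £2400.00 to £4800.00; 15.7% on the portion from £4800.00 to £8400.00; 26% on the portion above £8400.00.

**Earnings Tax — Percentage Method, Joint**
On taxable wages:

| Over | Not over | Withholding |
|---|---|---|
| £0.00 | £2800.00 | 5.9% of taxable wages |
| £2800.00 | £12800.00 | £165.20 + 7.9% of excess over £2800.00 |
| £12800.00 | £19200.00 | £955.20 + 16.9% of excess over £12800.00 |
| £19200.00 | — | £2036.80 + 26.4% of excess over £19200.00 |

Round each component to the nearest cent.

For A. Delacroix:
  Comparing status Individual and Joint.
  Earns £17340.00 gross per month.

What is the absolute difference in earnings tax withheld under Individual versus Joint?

£1584.74

Earnings Tax (Individual): taxable = £17340.00
  £982.80 + 26% × (£17340.00 − £8400.00) = £982.80 + 26% × £8940.00 = £3307.20
Earnings Tax (Joint): taxable = £17340.00
  £955.20 + 16.9% × (£17340.00 − £12800.00) = £955.20 + 16.9% × £4540.00 = £1722.46
Difference: |£3307.20 − £1722.46| = £1584.74 (higher under Individual)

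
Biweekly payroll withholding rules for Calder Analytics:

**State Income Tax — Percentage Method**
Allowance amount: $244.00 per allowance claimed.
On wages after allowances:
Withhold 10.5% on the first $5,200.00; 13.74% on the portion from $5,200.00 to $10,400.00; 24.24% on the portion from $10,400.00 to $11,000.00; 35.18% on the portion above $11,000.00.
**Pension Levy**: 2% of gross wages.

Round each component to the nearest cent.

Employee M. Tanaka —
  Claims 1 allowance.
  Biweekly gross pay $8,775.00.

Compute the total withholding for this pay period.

State Income Tax: taxable = $8,775.00 − 1×$244.00 = $8,531.00
  $546.00 + 13.74% × ($8,531.00 − $5,200.00) = $546.00 + 13.74% × $3,331.00 = $1,003.68
Pension Levy: 2% × $8,775.00 = $175.50
Total: $1,003.68 + $175.50 = $1,179.18

$1,179.18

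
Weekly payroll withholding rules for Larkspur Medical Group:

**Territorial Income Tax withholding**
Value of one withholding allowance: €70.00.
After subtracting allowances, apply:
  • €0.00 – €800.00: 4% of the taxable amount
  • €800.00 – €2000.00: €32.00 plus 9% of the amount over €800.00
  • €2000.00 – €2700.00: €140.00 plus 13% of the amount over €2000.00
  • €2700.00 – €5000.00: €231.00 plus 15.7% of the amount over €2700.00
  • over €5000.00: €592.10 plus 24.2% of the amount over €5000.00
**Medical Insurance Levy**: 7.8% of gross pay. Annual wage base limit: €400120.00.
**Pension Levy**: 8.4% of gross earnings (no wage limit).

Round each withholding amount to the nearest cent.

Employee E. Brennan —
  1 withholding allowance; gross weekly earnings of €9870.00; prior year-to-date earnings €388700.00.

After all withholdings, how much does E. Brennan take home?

Territorial Income Tax: taxable = €9870.00 − 1×€70.00 = €9800.00
  €592.10 + 24.2% × (€9800.00 − €5000.00) = €592.10 + 24.2% × €4800.00 = €1753.70
Medical Insurance Levy: 7.8% × €9870.00 = €769.86
Pension Levy: 8.4% × €9870.00 = €829.08
Total withheld: €1753.70 + €769.86 + €829.08 = €3352.64
Net pay: €9870.00 − €3352.64 = €6517.36

€6517.36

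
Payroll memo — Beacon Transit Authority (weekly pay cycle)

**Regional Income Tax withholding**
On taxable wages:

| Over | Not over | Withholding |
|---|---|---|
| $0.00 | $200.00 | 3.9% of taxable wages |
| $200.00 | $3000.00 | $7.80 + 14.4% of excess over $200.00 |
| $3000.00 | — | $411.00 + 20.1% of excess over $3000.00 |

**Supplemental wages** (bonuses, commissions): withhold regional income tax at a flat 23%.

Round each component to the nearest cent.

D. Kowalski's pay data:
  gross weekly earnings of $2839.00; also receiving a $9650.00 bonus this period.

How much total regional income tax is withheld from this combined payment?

Regional Income Tax: taxable = $2839.00
  $7.80 + 14.4% × ($2839.00 − $200.00) = $7.80 + 14.4% × $2639.00 = $387.82
Supplemental (23% flat on bonus): 23% × $9650.00 = $2219.50
Total regional income tax: $387.82 + $2219.50 = $2607.32

$2607.32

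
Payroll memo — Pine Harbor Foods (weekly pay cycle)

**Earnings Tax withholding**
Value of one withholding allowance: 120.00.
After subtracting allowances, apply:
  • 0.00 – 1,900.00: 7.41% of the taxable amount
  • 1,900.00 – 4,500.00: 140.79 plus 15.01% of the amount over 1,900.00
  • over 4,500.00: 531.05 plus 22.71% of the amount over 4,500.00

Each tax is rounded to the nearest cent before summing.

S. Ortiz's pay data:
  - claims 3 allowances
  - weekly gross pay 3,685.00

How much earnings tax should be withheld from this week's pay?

354.68

Earnings Tax: taxable = 3,685.00 − 3×120.00 = 3,325.00
  140.79 + 15.01% × (3,325.00 − 1,900.00) = 140.79 + 15.01% × 1,425.00 = 354.68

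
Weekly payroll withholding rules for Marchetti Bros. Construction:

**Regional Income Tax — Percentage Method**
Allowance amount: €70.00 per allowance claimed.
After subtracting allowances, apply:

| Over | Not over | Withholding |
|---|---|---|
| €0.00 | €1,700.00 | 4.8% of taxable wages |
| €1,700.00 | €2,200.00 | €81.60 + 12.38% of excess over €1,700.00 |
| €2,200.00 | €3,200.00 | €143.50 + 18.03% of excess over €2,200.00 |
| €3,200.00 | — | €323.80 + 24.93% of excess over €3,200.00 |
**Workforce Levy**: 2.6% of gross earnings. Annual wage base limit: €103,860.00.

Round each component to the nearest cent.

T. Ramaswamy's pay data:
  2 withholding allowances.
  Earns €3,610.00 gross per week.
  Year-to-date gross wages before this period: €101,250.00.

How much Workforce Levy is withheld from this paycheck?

€67.86

Workforce Levy: cap €103,860.00 − YTD €101,250.00 = €2,610.00 subject; 2.6% × €2,610.00 = €67.86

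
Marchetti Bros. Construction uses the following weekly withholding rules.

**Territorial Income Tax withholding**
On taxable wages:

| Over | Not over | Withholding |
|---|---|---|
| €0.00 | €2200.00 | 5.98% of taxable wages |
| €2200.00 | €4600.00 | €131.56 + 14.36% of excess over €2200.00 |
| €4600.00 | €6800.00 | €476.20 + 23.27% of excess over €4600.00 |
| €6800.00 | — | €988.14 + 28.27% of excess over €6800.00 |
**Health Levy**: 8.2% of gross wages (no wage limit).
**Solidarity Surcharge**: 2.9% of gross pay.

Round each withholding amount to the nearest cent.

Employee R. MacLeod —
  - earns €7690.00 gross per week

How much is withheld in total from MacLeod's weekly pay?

€2093.33

Territorial Income Tax: taxable = €7690.00
  €988.14 + 28.27% × (€7690.00 − €6800.00) = €988.14 + 28.27% × €890.00 = €1239.74
Health Levy: 8.2% × €7690.00 = €630.58
Solidarity Surcharge: 2.9% × €7690.00 = €223.01
Total: €1239.74 + €630.58 + €223.01 = €2093.33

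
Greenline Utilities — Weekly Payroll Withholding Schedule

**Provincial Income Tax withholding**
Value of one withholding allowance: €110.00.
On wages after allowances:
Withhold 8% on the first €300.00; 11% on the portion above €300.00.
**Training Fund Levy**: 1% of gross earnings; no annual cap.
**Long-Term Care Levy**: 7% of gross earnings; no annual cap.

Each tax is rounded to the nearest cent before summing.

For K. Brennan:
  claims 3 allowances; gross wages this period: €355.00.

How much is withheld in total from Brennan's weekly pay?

Provincial Income Tax: taxable = €355.00 − 3×€110.00 = €25.00
  8% × €25.00 = €2.00
Training Fund Levy: 1% × €355.00 = €3.55
Long-Term Care Levy: 7% × €355.00 = €24.85
Total: €2.00 + €3.55 + €24.85 = €30.40

€30.40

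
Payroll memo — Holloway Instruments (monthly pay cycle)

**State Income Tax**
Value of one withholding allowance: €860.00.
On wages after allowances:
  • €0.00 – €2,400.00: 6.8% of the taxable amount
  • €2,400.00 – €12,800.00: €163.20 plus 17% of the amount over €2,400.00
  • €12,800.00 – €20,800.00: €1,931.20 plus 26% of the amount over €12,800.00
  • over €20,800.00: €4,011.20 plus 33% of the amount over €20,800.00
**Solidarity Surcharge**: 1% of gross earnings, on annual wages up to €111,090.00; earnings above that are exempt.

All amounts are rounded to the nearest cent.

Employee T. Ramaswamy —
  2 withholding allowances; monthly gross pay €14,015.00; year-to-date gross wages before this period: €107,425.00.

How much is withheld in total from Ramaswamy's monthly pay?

€1,882.00

State Income Tax: taxable = €14,015.00 − 2×€860.00 = €12,295.00
  €163.20 + 17% × (€12,295.00 − €2,400.00) = €163.20 + 17% × €9,895.00 = €1,845.35
Solidarity Surcharge: cap €111,090.00 − YTD €107,425.00 = €3,665.00 subject; 1% × €3,665.00 = €36.65
Total: €1,845.35 + €36.65 = €1,882.00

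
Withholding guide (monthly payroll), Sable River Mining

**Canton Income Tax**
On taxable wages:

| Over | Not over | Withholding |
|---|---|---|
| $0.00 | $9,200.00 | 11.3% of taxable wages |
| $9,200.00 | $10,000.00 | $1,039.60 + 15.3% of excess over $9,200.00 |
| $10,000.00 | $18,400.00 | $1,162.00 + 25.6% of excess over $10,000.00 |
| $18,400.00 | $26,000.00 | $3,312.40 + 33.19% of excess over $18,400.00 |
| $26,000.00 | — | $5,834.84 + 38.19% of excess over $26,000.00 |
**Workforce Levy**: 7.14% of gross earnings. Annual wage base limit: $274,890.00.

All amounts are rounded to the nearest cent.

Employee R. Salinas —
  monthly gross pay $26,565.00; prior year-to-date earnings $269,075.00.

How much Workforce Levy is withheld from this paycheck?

Workforce Levy: cap $274,890.00 − YTD $269,075.00 = $5,815.00 subject; 7.14% × $5,815.00 = $415.19

$415.19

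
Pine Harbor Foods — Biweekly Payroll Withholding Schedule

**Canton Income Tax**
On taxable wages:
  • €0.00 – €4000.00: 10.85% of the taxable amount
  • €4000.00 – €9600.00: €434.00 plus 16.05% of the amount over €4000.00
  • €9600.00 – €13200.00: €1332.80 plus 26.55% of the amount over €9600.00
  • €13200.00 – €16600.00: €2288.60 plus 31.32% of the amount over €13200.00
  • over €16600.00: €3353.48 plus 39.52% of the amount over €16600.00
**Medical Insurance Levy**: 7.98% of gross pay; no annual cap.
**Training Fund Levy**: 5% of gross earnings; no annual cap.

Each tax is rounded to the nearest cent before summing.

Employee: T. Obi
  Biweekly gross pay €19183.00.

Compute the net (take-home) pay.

Canton Income Tax: taxable = €19183.00
  €3353.48 + 39.52% × (€19183.00 − €16600.00) = €3353.48 + 39.52% × €2583.00 = €4374.28
Medical Insurance Levy: 7.98% × €19183.00 = €1530.80
Training Fund Levy: 5% × €19183.00 = €959.15
Total withheld: €4374.28 + €1530.80 + €959.15 = €6864.23
Net pay: €19183.00 − €6864.23 = €12318.77

€12318.77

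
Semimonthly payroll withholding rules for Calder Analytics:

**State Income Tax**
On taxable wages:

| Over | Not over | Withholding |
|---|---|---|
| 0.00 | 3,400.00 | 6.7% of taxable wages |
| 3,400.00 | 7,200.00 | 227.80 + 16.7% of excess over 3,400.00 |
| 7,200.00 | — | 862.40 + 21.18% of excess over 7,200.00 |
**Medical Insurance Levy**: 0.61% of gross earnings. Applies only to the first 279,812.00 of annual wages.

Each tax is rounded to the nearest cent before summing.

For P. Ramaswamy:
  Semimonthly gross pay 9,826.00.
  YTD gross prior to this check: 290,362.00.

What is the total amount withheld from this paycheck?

State Income Tax: taxable = 9,826.00
  862.40 + 21.18% × (9,826.00 − 7,200.00) = 862.40 + 21.18% × 2,626.00 = 1,418.59
Medical Insurance Levy: YTD 290,362.00 ≥ cap 279,812.00 → 0.00
Total: 1,418.59 + 0.00 = 1,418.59

1,418.59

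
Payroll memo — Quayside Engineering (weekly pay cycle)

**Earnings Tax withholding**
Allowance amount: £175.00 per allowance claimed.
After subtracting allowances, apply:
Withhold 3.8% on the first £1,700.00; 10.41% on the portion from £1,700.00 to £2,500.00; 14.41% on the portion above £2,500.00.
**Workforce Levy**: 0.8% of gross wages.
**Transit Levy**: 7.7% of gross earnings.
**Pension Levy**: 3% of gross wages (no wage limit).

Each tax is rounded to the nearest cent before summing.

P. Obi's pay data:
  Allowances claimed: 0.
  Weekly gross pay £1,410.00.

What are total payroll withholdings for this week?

£215.73

Earnings Tax: taxable = £1,410.00
  3.8% × £1,410.00 = £53.58
Workforce Levy: 0.8% × £1,410.00 = £11.28
Transit Levy: 7.7% × £1,410.00 = £108.57
Pension Levy: 3% × £1,410.00 = £42.30
Total: £53.58 + £11.28 + £108.57 + £42.30 = £215.73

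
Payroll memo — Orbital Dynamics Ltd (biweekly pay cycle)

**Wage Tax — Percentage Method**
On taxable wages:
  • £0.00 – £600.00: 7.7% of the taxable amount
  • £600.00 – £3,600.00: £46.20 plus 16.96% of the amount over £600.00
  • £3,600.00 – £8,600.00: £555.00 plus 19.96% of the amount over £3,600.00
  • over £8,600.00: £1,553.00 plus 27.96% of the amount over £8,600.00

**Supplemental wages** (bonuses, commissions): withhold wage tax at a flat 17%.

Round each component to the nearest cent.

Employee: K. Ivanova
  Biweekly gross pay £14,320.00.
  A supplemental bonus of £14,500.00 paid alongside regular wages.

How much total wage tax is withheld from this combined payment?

Wage Tax: taxable = £14,320.00
  £1,553.00 + 27.96% × (£14,320.00 − £8,600.00) = £1,553.00 + 27.96% × £5,720.00 = £3,152.31
Supplemental (17% flat on bonus): 17% × £14,500.00 = £2,465.00
Total wage tax: £3,152.31 + £2,465.00 = £5,617.31

£5,617.31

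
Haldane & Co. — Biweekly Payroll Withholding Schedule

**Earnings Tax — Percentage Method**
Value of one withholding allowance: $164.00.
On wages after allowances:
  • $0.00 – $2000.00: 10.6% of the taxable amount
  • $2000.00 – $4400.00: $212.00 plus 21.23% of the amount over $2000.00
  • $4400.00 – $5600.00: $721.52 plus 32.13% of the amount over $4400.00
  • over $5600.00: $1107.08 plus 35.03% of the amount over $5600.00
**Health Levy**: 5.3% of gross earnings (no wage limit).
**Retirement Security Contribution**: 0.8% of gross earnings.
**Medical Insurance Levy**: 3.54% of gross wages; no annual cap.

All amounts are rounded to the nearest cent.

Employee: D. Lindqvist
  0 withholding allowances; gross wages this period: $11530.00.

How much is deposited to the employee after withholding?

Earnings Tax: taxable = $11530.00
  $1107.08 + 35.03% × ($11530.00 − $5600.00) = $1107.08 + 35.03% × $5930.00 = $3184.36
Health Levy: 5.3% × $11530.00 = $611.09
Retirement Security Contribution: 0.8% × $11530.00 = $92.24
Medical Insurance Levy: 3.54% × $11530.00 = $408.16
Total withheld: $3184.36 + $611.09 + $92.24 + $408.16 = $4295.85
Net pay: $11530.00 − $4295.85 = $7234.15

$7234.15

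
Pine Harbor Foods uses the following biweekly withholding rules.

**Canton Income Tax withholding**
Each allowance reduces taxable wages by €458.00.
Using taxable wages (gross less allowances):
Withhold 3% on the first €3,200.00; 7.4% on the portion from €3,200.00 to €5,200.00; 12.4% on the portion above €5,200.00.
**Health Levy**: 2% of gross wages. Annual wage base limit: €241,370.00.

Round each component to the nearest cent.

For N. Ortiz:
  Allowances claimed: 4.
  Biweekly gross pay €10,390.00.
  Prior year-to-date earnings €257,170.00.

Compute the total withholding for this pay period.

Canton Income Tax: taxable = €10,390.00 − 4×€458.00 = €8,558.00
  €244.00 + 12.4% × (€8,558.00 − €5,200.00) = €244.00 + 12.4% × €3,358.00 = €660.39
Health Levy: YTD €257,170.00 ≥ cap €241,370.00 → €0.00
Total: €660.39 + €0.00 = €660.39

€660.39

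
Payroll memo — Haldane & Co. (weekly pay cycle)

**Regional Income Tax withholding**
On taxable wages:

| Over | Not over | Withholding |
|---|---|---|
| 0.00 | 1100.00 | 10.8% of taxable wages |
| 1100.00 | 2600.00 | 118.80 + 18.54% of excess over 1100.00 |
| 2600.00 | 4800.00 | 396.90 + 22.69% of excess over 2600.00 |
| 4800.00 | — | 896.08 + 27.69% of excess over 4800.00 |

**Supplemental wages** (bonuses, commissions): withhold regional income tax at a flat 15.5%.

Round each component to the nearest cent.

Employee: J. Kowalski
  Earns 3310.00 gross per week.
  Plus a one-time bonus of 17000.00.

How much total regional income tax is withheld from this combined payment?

3193.00

Regional Income Tax: taxable = 3310.00
  396.90 + 22.69% × (3310.00 − 2600.00) = 396.90 + 22.69% × 710.00 = 558.00
Supplemental (15.5% flat on bonus): 15.5% × 17000.00 = 2635.00
Total regional income tax: 558.00 + 2635.00 = 3193.00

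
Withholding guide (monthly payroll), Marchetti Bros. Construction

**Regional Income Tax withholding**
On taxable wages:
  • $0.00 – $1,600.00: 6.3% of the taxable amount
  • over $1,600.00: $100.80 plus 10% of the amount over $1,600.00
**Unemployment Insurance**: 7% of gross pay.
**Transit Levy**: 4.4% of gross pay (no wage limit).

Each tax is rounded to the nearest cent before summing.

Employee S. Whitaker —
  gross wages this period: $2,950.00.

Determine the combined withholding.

$572.10

Regional Income Tax: taxable = $2,950.00
  $100.80 + 10% × ($2,950.00 − $1,600.00) = $100.80 + 10% × $1,350.00 = $235.80
Unemployment Insurance: 7% × $2,950.00 = $206.50
Transit Levy: 4.4% × $2,950.00 = $129.80
Total: $235.80 + $206.50 + $129.80 = $572.10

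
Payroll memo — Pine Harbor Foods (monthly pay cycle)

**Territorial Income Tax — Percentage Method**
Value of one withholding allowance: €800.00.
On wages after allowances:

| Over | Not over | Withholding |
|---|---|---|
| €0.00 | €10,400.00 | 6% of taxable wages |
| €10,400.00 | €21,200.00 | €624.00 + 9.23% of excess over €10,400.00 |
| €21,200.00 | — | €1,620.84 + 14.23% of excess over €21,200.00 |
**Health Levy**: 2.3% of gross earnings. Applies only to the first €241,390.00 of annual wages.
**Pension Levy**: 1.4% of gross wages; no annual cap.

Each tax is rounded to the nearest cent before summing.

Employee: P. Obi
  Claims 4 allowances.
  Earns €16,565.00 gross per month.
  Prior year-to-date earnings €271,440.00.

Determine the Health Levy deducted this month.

€0.00

Health Levy: YTD €271,440.00 ≥ cap €241,390.00 → €0.00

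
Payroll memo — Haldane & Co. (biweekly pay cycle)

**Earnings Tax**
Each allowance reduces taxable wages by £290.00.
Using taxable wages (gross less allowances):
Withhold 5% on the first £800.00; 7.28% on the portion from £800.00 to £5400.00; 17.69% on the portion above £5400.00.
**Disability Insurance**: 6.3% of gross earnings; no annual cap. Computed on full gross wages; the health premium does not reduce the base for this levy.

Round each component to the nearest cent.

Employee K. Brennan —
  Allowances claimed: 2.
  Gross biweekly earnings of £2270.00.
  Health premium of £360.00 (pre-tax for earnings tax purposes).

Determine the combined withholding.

Earnings Tax: taxable = £2270.00 − £360.00 − 2×£290.00 = £1330.00
  £40.00 + 7.28% × (£1330.00 − £800.00) = £40.00 + 7.28% × £530.00 = £78.58
Disability Insurance: 6.3% × £2270.00 = £143.01
Total: £78.58 + £143.01 = £221.59

£221.59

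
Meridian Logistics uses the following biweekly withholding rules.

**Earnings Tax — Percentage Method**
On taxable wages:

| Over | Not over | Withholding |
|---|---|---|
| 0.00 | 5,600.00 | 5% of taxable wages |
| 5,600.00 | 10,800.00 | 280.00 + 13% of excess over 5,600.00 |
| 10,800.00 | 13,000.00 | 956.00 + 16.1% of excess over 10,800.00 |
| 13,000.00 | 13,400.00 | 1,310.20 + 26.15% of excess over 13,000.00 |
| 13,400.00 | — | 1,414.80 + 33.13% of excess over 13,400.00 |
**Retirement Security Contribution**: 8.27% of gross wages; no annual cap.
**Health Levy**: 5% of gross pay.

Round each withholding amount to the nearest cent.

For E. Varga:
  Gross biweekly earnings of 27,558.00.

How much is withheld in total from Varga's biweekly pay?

9,762.30

Earnings Tax: taxable = 27,558.00
  1,414.80 + 33.13% × (27,558.00 − 13,400.00) = 1,414.80 + 33.13% × 14,158.00 = 6,105.35
Retirement Security Contribution: 8.27% × 27,558.00 = 2,279.05
Health Levy: 5% × 27,558.00 = 1,377.90
Total: 6,105.35 + 2,279.05 + 1,377.90 = 9,762.30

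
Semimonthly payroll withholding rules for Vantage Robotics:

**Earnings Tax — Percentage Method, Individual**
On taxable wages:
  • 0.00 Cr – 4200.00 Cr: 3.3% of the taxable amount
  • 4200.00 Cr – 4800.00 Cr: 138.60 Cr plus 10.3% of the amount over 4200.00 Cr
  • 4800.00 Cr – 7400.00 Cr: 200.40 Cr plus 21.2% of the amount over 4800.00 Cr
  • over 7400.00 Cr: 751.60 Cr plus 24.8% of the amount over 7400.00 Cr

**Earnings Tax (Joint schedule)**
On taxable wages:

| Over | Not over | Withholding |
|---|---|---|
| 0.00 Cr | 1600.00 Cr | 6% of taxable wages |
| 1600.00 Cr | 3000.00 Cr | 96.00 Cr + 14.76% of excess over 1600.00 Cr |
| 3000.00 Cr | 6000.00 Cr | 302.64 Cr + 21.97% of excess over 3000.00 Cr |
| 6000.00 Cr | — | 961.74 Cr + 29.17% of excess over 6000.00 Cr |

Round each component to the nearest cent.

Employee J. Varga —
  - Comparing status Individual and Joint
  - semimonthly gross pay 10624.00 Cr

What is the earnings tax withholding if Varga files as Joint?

Earnings Tax (Joint): taxable = 10624.00 Cr
  961.74 Cr + 29.17% × (10624.00 Cr − 6000.00 Cr) = 961.74 Cr + 29.17% × 4624.00 Cr = 2310.56 Cr

2310.56 Cr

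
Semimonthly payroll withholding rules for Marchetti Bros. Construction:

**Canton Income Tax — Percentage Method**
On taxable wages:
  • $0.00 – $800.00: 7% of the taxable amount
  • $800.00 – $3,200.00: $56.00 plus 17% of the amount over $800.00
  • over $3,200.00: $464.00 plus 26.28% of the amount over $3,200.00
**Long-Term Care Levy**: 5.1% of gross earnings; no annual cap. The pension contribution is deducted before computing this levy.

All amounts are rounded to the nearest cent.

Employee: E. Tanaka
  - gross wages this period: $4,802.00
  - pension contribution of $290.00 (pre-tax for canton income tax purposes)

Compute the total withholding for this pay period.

$1,038.90

Canton Income Tax: taxable = $4,802.00 − $290.00 = $4,512.00
  $464.00 + 26.28% × ($4,512.00 − $3,200.00) = $464.00 + 26.28% × $1,312.00 = $808.79
Long-Term Care Levy: 5.1% × $4,512.00 = $230.11
Total: $808.79 + $230.11 = $1,038.90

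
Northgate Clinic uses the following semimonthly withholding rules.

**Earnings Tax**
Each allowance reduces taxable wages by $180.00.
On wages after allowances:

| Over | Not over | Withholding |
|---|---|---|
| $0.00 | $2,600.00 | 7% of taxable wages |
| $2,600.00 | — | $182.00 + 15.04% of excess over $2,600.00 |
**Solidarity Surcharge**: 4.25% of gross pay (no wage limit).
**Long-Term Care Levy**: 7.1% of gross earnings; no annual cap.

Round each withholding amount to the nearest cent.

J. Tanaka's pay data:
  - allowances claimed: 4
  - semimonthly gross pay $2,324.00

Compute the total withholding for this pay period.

$376.05

Earnings Tax: taxable = $2,324.00 − 4×$180.00 = $1,604.00
  7% × $1,604.00 = $112.28
Solidarity Surcharge: 4.25% × $2,324.00 = $98.77
Long-Term Care Levy: 7.1% × $2,324.00 = $165.00
Total: $112.28 + $98.77 + $165.00 = $376.05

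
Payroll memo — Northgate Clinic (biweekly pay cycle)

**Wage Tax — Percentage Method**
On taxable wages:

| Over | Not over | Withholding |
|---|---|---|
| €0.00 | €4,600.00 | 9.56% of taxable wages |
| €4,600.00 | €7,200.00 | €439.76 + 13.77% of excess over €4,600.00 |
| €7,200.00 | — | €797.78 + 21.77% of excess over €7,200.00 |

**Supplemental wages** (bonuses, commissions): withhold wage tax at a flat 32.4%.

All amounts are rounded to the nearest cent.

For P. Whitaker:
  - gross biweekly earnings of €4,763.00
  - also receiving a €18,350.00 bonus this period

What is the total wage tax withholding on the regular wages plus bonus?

€6,407.61

Wage Tax: taxable = €4,763.00
  €439.76 + 13.77% × (€4,763.00 − €4,600.00) = €439.76 + 13.77% × €163.00 = €462.21
Supplemental (32.4% flat on bonus): 32.4% × €18,350.00 = €5,945.40
Total wage tax: €462.21 + €5,945.40 = €6,407.61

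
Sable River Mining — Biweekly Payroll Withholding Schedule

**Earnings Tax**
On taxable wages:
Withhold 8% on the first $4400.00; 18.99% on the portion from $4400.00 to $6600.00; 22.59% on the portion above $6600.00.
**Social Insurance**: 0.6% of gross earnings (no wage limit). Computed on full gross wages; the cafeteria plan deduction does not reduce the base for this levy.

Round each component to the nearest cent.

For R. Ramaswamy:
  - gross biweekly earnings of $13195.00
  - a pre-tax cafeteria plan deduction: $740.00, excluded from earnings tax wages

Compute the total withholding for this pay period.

Earnings Tax: taxable = $13195.00 − $740.00 = $12455.00
  $769.78 + 22.59% × ($12455.00 − $6600.00) = $769.78 + 22.59% × $5855.00 = $2092.42
Social Insurance: 0.6% × $13195.00 = $79.17
Total: $2092.42 + $79.17 = $2171.59

$2171.59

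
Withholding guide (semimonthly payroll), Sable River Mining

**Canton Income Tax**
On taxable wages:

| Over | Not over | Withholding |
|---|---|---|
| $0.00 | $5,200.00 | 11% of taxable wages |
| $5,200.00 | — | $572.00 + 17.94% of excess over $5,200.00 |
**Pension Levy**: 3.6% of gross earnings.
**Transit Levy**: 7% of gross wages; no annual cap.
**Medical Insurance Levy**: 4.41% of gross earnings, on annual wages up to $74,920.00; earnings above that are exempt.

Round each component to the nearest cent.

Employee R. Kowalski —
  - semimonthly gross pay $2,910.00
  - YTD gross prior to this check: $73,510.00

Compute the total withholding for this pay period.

$690.74

Canton Income Tax: taxable = $2,910.00
  11% × $2,910.00 = $320.10
Pension Levy: 3.6% × $2,910.00 = $104.76
Transit Levy: 7% × $2,910.00 = $203.70
Medical Insurance Levy: cap $74,920.00 − YTD $73,510.00 = $1,410.00 subject; 4.41% × $1,410.00 = $62.18
Total: $320.10 + $104.76 + $203.70 + $62.18 = $690.74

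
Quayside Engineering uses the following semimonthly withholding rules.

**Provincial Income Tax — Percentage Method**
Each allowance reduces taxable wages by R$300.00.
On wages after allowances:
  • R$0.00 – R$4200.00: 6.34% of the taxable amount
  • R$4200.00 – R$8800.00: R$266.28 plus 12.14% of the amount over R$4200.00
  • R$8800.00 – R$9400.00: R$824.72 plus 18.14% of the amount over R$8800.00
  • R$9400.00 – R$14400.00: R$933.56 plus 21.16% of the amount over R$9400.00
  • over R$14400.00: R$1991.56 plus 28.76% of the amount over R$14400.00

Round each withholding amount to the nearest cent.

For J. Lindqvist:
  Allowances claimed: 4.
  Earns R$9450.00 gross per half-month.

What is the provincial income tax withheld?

Provincial Income Tax: taxable = R$9450.00 − 4×R$300.00 = R$8250.00
  R$266.28 + 12.14% × (R$8250.00 − R$4200.00) = R$266.28 + 12.14% × R$4050.00 = R$757.95

R$757.95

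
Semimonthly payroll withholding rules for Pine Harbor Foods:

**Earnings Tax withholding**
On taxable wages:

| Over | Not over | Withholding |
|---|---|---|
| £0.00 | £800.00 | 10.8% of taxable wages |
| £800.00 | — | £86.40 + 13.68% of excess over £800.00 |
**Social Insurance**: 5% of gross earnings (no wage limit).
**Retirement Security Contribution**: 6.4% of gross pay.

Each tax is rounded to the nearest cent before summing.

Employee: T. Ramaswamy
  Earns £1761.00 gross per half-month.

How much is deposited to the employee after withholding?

Earnings Tax: taxable = £1761.00
  £86.40 + 13.68% × (£1761.00 − £800.00) = £86.40 + 13.68% × £961.00 = £217.86
Social Insurance: 5% × £1761.00 = £88.05
Retirement Security Contribution: 6.4% × £1761.00 = £112.70
Total withheld: £217.86 + £88.05 + £112.70 = £418.61
Net pay: £1761.00 − £418.61 = £1342.39

£1342.39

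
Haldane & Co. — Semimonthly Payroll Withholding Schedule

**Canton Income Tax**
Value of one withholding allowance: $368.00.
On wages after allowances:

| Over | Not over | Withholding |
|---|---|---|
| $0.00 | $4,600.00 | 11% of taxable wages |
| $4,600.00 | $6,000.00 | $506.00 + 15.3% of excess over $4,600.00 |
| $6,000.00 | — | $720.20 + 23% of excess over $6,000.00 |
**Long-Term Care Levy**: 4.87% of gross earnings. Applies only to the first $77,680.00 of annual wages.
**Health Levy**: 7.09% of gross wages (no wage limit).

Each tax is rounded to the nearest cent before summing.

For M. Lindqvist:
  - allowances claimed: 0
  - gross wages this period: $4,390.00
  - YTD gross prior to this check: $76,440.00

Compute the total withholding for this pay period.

$854.54

Canton Income Tax: taxable = $4,390.00
  11% × $4,390.00 = $482.90
Long-Term Care Levy: cap $77,680.00 − YTD $76,440.00 = $1,240.00 subject; 4.87% × $1,240.00 = $60.39
Health Levy: 7.09% × $4,390.00 = $311.25
Total: $482.90 + $60.39 + $311.25 = $854.54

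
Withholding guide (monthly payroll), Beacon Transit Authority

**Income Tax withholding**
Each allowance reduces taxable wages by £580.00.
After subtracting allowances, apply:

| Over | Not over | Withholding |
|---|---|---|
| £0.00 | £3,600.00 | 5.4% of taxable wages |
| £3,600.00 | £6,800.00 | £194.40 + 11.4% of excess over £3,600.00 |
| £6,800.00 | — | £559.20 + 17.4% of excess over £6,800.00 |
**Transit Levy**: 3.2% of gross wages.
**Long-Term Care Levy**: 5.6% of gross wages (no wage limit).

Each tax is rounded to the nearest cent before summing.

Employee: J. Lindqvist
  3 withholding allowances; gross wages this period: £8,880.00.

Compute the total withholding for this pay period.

£1,399.80

Income Tax: taxable = £8,880.00 − 3×£580.00 = £7,140.00
  £559.20 + 17.4% × (£7,140.00 − £6,800.00) = £559.20 + 17.4% × £340.00 = £618.36
Transit Levy: 3.2% × £8,880.00 = £284.16
Long-Term Care Levy: 5.6% × £8,880.00 = £497.28
Total: £618.36 + £284.16 + £497.28 = £1,399.80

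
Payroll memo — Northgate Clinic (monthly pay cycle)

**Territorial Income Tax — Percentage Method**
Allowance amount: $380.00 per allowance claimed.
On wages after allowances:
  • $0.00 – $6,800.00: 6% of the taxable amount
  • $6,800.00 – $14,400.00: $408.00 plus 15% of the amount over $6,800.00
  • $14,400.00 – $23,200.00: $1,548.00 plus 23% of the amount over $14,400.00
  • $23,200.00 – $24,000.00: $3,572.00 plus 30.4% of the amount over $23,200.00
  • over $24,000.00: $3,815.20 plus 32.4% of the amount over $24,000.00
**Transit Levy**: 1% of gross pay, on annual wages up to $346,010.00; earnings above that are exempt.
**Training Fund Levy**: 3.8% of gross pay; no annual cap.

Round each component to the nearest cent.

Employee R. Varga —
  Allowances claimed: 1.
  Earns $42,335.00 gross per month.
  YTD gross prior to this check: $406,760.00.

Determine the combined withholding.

Territorial Income Tax: taxable = $42,335.00 − 1×$380.00 = $41,955.00
  $3,815.20 + 32.4% × ($41,955.00 − $24,000.00) = $3,815.20 + 32.4% × $17,955.00 = $9,632.62
Transit Levy: YTD $406,760.00 ≥ cap $346,010.00 → $0.00
Training Fund Levy: 3.8% × $42,335.00 = $1,608.73
Total: $9,632.62 + $0.00 + $1,608.73 = $11,241.35

$11,241.35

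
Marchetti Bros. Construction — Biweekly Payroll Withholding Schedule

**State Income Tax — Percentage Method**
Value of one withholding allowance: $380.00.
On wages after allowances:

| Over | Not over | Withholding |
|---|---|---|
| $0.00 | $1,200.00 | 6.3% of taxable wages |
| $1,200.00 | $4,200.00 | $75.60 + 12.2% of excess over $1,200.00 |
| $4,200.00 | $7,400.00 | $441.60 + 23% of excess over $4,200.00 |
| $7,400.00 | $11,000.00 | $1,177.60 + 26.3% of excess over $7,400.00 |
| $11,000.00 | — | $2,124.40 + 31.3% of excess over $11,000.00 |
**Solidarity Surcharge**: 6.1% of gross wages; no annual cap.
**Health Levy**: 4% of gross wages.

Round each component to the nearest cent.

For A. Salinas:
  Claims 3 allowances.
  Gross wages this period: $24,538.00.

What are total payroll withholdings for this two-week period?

State Income Tax: taxable = $24,538.00 − 3×$380.00 = $23,398.00
  $2,124.40 + 31.3% × ($23,398.00 − $11,000.00) = $2,124.40 + 31.3% × $12,398.00 = $6,004.97
Solidarity Surcharge: 6.1% × $24,538.00 = $1,496.82
Health Levy: 4% × $24,538.00 = $981.52
Total: $6,004.97 + $1,496.82 + $981.52 = $8,483.31

$8,483.31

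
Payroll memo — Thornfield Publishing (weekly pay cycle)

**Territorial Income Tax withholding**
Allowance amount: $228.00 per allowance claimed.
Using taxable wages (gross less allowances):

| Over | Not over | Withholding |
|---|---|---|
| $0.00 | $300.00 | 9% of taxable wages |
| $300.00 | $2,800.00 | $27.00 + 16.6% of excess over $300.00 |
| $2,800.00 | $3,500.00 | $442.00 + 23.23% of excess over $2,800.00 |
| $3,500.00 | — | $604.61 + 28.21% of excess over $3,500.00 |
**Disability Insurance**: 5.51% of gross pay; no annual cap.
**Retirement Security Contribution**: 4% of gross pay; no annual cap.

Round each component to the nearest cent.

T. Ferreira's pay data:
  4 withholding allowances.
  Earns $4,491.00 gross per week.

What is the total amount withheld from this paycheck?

$1,053.99

Territorial Income Tax: taxable = $4,491.00 − 4×$228.00 = $3,579.00
  $604.61 + 28.21% × ($3,579.00 − $3,500.00) = $604.61 + 28.21% × $79.00 = $626.90
Disability Insurance: 5.51% × $4,491.00 = $247.45
Retirement Security Contribution: 4% × $4,491.00 = $179.64
Total: $626.90 + $247.45 + $179.64 = $1,053.99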